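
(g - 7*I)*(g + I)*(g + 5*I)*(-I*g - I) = -I*g^4 - g^3 - I*g^3 - g^2 - 37*I*g^2 + 35*g - 37*I*g + 35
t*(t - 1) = t^2 - t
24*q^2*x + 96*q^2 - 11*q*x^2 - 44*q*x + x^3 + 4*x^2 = (-8*q + x)*(-3*q + x)*(x + 4)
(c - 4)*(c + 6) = c^2 + 2*c - 24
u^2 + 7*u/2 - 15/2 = (u - 3/2)*(u + 5)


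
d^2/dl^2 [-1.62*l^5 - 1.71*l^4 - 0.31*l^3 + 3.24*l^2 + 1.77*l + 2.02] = -32.4*l^3 - 20.52*l^2 - 1.86*l + 6.48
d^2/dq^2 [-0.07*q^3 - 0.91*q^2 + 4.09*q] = -0.42*q - 1.82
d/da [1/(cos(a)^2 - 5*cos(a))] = (2*cos(a) - 5)*sin(a)/((cos(a) - 5)^2*cos(a)^2)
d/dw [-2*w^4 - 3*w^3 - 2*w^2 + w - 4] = -8*w^3 - 9*w^2 - 4*w + 1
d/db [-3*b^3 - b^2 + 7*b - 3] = -9*b^2 - 2*b + 7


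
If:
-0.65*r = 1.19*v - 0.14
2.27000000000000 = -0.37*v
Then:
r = 11.45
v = -6.14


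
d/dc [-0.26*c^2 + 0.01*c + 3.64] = 0.01 - 0.52*c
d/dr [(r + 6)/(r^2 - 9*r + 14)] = (r^2 - 9*r - (r + 6)*(2*r - 9) + 14)/(r^2 - 9*r + 14)^2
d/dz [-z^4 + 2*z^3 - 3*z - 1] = -4*z^3 + 6*z^2 - 3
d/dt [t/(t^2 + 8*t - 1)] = (t^2 - 2*t*(t + 4) + 8*t - 1)/(t^2 + 8*t - 1)^2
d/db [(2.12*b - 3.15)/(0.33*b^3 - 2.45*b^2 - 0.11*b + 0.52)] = (-1.3992*b^3 + 8.3125*b^2 - 15.435*b + 0.7559)/(0.1089*b^6 - 1.617*b^5 + 5.9299*b^4 + 0.8822*b^3 - 2.5359*b^2 - 0.1144*b + 0.2704)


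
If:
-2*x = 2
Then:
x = -1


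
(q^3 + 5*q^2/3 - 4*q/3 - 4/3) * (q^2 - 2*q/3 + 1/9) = q^5 + q^4 - 7*q^3/3 - 7*q^2/27 + 20*q/27 - 4/27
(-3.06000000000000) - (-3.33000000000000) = 0.270000000000000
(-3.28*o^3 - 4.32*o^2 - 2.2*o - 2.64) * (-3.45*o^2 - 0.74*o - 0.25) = 11.316*o^5 + 17.3312*o^4 + 11.6068*o^3 + 11.816*o^2 + 2.5036*o + 0.66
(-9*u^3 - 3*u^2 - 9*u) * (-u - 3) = 9*u^4 + 30*u^3 + 18*u^2 + 27*u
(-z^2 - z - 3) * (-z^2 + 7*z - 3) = z^4 - 6*z^3 - z^2 - 18*z + 9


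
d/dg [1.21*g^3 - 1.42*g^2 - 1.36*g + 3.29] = 3.63*g^2 - 2.84*g - 1.36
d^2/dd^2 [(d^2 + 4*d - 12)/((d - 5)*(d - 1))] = 2*(10*d^3 - 51*d^2 + 156*d - 227)/(d^6 - 18*d^5 + 123*d^4 - 396*d^3 + 615*d^2 - 450*d + 125)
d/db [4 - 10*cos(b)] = 10*sin(b)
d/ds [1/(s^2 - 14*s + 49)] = 2*(7 - s)/(s^2 - 14*s + 49)^2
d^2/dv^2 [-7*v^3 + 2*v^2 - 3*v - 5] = 4 - 42*v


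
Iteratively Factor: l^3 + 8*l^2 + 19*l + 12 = (l + 3)*(l^2 + 5*l + 4) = (l + 1)*(l + 3)*(l + 4)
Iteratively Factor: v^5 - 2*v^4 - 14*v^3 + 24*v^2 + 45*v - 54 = (v + 2)*(v^4 - 4*v^3 - 6*v^2 + 36*v - 27) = (v - 1)*(v + 2)*(v^3 - 3*v^2 - 9*v + 27) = (v - 3)*(v - 1)*(v + 2)*(v^2 - 9) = (v - 3)*(v - 1)*(v + 2)*(v + 3)*(v - 3)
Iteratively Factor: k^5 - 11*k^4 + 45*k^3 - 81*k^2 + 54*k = (k - 3)*(k^4 - 8*k^3 + 21*k^2 - 18*k) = (k - 3)^2*(k^3 - 5*k^2 + 6*k) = (k - 3)^3*(k^2 - 2*k) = k*(k - 3)^3*(k - 2)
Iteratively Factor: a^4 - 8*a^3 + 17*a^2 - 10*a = (a - 1)*(a^3 - 7*a^2 + 10*a) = a*(a - 1)*(a^2 - 7*a + 10) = a*(a - 5)*(a - 1)*(a - 2)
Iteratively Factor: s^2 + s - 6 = (s - 2)*(s + 3)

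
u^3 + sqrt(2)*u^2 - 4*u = u*(u - sqrt(2))*(u + 2*sqrt(2))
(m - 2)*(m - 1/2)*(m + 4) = m^3 + 3*m^2/2 - 9*m + 4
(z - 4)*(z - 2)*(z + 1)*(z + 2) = z^4 - 3*z^3 - 8*z^2 + 12*z + 16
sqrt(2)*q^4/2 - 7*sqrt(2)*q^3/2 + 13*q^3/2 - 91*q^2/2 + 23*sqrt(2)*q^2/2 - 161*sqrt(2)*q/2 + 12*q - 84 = (q - 7)*(q + 3*sqrt(2)/2)*(q + 4*sqrt(2))*(sqrt(2)*q/2 + 1)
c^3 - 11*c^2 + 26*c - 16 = (c - 8)*(c - 2)*(c - 1)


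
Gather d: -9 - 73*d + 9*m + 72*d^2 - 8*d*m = 72*d^2 + d*(-8*m - 73) + 9*m - 9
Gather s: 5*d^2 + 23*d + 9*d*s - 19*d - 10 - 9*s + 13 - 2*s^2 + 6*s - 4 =5*d^2 + 4*d - 2*s^2 + s*(9*d - 3) - 1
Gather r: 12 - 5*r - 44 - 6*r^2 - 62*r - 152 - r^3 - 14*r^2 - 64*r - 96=-r^3 - 20*r^2 - 131*r - 280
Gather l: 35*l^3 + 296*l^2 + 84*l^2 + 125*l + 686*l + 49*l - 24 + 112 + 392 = 35*l^3 + 380*l^2 + 860*l + 480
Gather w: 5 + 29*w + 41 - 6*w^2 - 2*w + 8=-6*w^2 + 27*w + 54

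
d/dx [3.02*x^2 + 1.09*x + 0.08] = 6.04*x + 1.09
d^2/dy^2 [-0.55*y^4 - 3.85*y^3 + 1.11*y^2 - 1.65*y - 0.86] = -6.6*y^2 - 23.1*y + 2.22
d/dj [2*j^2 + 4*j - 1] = 4*j + 4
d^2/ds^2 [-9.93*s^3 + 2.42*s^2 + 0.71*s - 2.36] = 4.84 - 59.58*s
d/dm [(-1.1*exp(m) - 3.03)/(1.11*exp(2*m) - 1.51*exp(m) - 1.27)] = (1.221*exp(2*m) + 6.7266*exp(m) - 3.1783)*exp(m)/(1.2321*exp(4*m) - 3.3522*exp(3*m) - 0.5393*exp(2*m) + 3.8354*exp(m) + 1.6129)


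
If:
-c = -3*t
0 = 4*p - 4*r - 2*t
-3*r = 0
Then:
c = 3*t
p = t/2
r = 0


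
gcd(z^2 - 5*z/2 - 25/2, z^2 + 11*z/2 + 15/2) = z + 5/2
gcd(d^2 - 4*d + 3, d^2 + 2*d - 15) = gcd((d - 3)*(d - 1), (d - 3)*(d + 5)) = d - 3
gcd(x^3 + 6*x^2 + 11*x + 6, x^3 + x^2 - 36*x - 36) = x + 1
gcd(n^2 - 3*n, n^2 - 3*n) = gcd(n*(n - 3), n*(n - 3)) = n^2 - 3*n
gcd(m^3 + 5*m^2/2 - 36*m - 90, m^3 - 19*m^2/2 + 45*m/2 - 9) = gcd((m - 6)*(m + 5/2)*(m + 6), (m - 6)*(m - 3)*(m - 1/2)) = m - 6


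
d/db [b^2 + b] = 2*b + 1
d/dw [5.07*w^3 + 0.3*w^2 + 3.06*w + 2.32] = 15.21*w^2 + 0.6*w + 3.06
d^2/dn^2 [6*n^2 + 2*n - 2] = 12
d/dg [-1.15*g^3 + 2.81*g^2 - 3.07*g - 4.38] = -3.45*g^2 + 5.62*g - 3.07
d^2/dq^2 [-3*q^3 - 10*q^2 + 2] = -18*q - 20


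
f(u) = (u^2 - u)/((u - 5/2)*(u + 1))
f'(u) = (2*u - 1)/((u - 5/2)*(u + 1)) - (u^2 - u)/((u - 5/2)*(u + 1)^2) - (u^2 - u)/((u - 5/2)^2*(u + 1))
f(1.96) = -1.18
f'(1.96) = -3.61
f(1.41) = -0.22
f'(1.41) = -0.80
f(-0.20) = -0.11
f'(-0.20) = 0.75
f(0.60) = 0.08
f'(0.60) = -0.07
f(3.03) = 2.88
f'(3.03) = -3.78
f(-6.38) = 0.99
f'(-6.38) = 0.01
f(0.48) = 0.08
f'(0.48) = -0.00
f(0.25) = 0.07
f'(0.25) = 0.15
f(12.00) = 1.07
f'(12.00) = -0.00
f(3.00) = 3.00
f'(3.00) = -4.25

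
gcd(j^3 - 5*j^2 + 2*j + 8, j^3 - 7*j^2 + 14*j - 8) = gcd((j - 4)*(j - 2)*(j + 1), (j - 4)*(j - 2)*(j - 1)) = j^2 - 6*j + 8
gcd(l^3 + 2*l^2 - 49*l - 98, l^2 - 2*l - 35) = l - 7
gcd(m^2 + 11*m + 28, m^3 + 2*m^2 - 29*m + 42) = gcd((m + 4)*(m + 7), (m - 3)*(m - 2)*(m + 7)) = m + 7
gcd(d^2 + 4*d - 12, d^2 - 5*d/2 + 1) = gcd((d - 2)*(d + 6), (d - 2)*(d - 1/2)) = d - 2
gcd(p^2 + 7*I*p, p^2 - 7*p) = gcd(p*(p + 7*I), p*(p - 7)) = p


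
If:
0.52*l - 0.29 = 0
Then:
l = 0.56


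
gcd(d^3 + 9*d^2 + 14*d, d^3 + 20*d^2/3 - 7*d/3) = d^2 + 7*d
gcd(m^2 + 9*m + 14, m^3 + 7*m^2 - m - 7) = m + 7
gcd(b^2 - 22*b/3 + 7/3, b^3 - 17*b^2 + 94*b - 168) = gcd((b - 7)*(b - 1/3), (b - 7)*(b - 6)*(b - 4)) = b - 7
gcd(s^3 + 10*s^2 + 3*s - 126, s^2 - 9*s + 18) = s - 3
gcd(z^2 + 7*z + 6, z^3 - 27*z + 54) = z + 6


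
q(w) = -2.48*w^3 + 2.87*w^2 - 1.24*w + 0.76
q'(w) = -7.44*w^2 + 5.74*w - 1.24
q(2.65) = -28.52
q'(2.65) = -38.28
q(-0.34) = 1.61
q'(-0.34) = -4.05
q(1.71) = -5.37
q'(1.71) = -13.18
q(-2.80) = 81.17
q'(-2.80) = -75.64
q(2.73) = -31.69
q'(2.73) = -41.02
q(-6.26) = 729.37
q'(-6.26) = -328.73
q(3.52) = -76.21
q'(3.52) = -73.22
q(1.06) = -0.28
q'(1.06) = -3.52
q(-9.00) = 2052.31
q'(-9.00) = -655.54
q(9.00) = -1585.85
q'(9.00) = -552.22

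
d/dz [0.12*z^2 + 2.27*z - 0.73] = 0.24*z + 2.27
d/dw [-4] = 0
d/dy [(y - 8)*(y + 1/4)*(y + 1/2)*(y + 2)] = 4*y^3 - 63*y^2/4 - 163*y/4 - 51/4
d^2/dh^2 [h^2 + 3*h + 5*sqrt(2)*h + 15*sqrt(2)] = 2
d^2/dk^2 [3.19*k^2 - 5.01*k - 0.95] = 6.38000000000000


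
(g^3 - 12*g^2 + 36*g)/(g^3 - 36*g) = (g - 6)/(g + 6)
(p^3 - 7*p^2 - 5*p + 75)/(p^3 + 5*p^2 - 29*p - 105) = (p - 5)/(p + 7)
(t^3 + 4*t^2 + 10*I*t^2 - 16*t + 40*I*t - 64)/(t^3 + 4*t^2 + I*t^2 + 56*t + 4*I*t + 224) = (t + 2*I)/(t - 7*I)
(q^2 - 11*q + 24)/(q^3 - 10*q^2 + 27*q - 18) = (q - 8)/(q^2 - 7*q + 6)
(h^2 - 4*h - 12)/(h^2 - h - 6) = (h - 6)/(h - 3)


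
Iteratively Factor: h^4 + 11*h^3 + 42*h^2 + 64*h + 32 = (h + 4)*(h^3 + 7*h^2 + 14*h + 8) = (h + 4)^2*(h^2 + 3*h + 2) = (h + 2)*(h + 4)^2*(h + 1)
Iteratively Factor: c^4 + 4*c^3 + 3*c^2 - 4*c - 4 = (c - 1)*(c^3 + 5*c^2 + 8*c + 4) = (c - 1)*(c + 2)*(c^2 + 3*c + 2) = (c - 1)*(c + 1)*(c + 2)*(c + 2)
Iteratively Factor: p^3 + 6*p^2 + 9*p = (p)*(p^2 + 6*p + 9) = p*(p + 3)*(p + 3)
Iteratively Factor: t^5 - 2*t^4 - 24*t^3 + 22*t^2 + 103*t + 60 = (t + 1)*(t^4 - 3*t^3 - 21*t^2 + 43*t + 60) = (t + 1)*(t + 4)*(t^3 - 7*t^2 + 7*t + 15) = (t - 5)*(t + 1)*(t + 4)*(t^2 - 2*t - 3) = (t - 5)*(t - 3)*(t + 1)*(t + 4)*(t + 1)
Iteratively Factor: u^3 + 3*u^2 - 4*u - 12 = (u - 2)*(u^2 + 5*u + 6) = (u - 2)*(u + 3)*(u + 2)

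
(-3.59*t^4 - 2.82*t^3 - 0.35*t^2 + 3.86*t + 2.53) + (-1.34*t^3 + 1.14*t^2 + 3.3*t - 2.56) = -3.59*t^4 - 4.16*t^3 + 0.79*t^2 + 7.16*t - 0.0300000000000002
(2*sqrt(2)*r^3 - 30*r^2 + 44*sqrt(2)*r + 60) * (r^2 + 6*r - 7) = 2*sqrt(2)*r^5 - 30*r^4 + 12*sqrt(2)*r^4 - 180*r^3 + 30*sqrt(2)*r^3 + 270*r^2 + 264*sqrt(2)*r^2 - 308*sqrt(2)*r + 360*r - 420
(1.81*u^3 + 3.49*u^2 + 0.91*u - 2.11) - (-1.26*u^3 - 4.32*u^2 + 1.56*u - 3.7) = 3.07*u^3 + 7.81*u^2 - 0.65*u + 1.59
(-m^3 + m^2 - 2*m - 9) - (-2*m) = -m^3 + m^2 - 9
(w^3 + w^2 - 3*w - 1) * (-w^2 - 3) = -w^5 - w^4 - 2*w^2 + 9*w + 3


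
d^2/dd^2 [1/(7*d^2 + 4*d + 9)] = 2*(-49*d^2 - 28*d + 4*(7*d + 2)^2 - 63)/(7*d^2 + 4*d + 9)^3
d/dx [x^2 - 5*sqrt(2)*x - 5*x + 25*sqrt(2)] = 2*x - 5*sqrt(2) - 5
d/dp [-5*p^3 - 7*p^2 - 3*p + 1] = -15*p^2 - 14*p - 3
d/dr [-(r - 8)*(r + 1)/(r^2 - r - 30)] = 2*(-3*r^2 + 22*r - 101)/(r^4 - 2*r^3 - 59*r^2 + 60*r + 900)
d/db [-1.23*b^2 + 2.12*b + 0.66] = 2.12 - 2.46*b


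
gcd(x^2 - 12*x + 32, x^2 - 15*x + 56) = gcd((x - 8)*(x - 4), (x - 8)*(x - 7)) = x - 8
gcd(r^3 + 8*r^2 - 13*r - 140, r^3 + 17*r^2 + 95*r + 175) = r^2 + 12*r + 35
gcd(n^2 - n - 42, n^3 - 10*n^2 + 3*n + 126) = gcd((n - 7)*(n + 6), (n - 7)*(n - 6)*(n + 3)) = n - 7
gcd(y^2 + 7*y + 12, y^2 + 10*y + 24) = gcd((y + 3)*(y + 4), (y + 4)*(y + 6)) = y + 4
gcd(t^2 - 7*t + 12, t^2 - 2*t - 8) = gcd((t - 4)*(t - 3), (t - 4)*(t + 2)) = t - 4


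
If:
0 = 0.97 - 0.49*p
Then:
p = 1.98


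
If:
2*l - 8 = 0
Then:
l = 4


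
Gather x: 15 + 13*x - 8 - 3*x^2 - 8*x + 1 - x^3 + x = -x^3 - 3*x^2 + 6*x + 8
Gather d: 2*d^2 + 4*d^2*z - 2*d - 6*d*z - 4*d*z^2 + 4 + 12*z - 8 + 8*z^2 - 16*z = d^2*(4*z + 2) + d*(-4*z^2 - 6*z - 2) + 8*z^2 - 4*z - 4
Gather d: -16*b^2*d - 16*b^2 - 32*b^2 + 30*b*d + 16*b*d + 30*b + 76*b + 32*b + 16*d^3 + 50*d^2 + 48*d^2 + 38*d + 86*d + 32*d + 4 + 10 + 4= -48*b^2 + 138*b + 16*d^3 + 98*d^2 + d*(-16*b^2 + 46*b + 156) + 18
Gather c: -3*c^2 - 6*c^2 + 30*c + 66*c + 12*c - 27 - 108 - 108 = -9*c^2 + 108*c - 243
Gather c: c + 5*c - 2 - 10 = 6*c - 12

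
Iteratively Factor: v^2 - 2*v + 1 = (v - 1)*(v - 1)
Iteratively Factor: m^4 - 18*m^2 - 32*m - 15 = (m + 3)*(m^3 - 3*m^2 - 9*m - 5) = (m + 1)*(m + 3)*(m^2 - 4*m - 5) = (m - 5)*(m + 1)*(m + 3)*(m + 1)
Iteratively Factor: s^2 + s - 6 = (s - 2)*(s + 3)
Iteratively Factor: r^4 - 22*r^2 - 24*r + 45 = (r - 1)*(r^3 + r^2 - 21*r - 45) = (r - 1)*(r + 3)*(r^2 - 2*r - 15) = (r - 1)*(r + 3)^2*(r - 5)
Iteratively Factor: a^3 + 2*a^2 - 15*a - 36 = (a + 3)*(a^2 - a - 12) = (a - 4)*(a + 3)*(a + 3)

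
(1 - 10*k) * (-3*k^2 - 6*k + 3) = 30*k^3 + 57*k^2 - 36*k + 3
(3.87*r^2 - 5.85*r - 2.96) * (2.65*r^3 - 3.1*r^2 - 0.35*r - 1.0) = 10.2555*r^5 - 27.4995*r^4 + 8.9365*r^3 + 7.3535*r^2 + 6.886*r + 2.96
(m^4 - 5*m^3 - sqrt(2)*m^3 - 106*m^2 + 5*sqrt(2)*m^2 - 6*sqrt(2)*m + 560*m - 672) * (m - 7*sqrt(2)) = m^5 - 8*sqrt(2)*m^4 - 5*m^4 - 92*m^3 + 40*sqrt(2)*m^3 + 490*m^2 + 736*sqrt(2)*m^2 - 3920*sqrt(2)*m - 588*m + 4704*sqrt(2)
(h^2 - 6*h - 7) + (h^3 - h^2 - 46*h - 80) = h^3 - 52*h - 87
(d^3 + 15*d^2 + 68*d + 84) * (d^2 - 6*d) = d^5 + 9*d^4 - 22*d^3 - 324*d^2 - 504*d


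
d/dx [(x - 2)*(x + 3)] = 2*x + 1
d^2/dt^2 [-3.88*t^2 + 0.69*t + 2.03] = -7.76000000000000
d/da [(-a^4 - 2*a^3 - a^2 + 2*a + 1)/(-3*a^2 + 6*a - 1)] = 2*(3*a^5 - 6*a^4 - 10*a^3 + 3*a^2 + 4*a - 4)/(9*a^4 - 36*a^3 + 42*a^2 - 12*a + 1)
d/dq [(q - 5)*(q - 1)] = 2*q - 6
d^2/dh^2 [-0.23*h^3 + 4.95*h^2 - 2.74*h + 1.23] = 9.9 - 1.38*h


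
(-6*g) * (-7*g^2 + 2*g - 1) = 42*g^3 - 12*g^2 + 6*g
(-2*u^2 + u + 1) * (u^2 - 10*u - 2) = -2*u^4 + 21*u^3 - 5*u^2 - 12*u - 2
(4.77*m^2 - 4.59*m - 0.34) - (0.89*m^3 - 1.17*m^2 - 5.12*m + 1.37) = -0.89*m^3 + 5.94*m^2 + 0.53*m - 1.71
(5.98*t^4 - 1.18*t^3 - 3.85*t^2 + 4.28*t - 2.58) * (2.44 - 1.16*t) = -6.9368*t^5 + 15.96*t^4 + 1.5868*t^3 - 14.3588*t^2 + 13.436*t - 6.2952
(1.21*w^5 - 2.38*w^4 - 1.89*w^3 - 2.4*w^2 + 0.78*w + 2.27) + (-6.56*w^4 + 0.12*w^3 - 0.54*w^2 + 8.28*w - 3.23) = 1.21*w^5 - 8.94*w^4 - 1.77*w^3 - 2.94*w^2 + 9.06*w - 0.96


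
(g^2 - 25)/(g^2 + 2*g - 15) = (g - 5)/(g - 3)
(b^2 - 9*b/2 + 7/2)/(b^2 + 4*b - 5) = (b - 7/2)/(b + 5)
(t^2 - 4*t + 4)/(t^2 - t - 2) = (t - 2)/(t + 1)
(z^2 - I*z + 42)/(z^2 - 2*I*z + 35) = (z + 6*I)/(z + 5*I)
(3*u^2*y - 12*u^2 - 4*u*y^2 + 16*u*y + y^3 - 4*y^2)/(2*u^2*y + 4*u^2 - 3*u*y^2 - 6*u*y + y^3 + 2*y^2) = (-3*u*y + 12*u + y^2 - 4*y)/(-2*u*y - 4*u + y^2 + 2*y)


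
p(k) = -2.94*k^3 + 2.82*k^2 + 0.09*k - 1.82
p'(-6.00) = -351.27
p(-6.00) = 734.20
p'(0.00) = 0.09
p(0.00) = -1.82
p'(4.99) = -191.39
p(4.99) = -296.45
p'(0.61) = 0.25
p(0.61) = -1.38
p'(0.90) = -1.98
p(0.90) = -1.60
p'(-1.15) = -18.06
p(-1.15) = 6.28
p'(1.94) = -22.16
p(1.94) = -12.50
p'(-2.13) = -51.94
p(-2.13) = 39.19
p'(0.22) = 0.90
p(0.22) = -1.70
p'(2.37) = -36.08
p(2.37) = -24.90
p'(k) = -8.82*k^2 + 5.64*k + 0.09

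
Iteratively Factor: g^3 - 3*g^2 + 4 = (g - 2)*(g^2 - g - 2) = (g - 2)^2*(g + 1)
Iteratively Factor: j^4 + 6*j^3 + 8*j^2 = (j + 4)*(j^3 + 2*j^2) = j*(j + 4)*(j^2 + 2*j) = j^2*(j + 4)*(j + 2)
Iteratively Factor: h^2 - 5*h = (h)*(h - 5)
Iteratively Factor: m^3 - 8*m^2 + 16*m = (m)*(m^2 - 8*m + 16) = m*(m - 4)*(m - 4)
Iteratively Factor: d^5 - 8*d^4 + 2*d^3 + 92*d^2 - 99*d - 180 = (d - 4)*(d^4 - 4*d^3 - 14*d^2 + 36*d + 45) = (d - 4)*(d + 1)*(d^3 - 5*d^2 - 9*d + 45) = (d - 4)*(d + 1)*(d + 3)*(d^2 - 8*d + 15) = (d - 4)*(d - 3)*(d + 1)*(d + 3)*(d - 5)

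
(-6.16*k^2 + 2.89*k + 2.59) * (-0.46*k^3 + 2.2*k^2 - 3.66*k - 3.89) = 2.8336*k^5 - 14.8814*k^4 + 27.7122*k^3 + 19.083*k^2 - 20.7215*k - 10.0751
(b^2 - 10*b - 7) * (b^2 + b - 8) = b^4 - 9*b^3 - 25*b^2 + 73*b + 56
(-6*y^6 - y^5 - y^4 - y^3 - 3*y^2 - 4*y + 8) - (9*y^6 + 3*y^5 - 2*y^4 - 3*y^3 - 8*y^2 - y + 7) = -15*y^6 - 4*y^5 + y^4 + 2*y^3 + 5*y^2 - 3*y + 1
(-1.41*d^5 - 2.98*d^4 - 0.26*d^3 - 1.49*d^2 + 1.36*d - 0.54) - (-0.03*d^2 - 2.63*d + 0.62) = -1.41*d^5 - 2.98*d^4 - 0.26*d^3 - 1.46*d^2 + 3.99*d - 1.16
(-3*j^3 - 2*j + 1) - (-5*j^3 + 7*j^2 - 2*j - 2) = 2*j^3 - 7*j^2 + 3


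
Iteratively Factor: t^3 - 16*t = (t)*(t^2 - 16) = t*(t + 4)*(t - 4)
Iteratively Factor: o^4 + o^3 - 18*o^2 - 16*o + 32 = (o + 4)*(o^3 - 3*o^2 - 6*o + 8) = (o - 4)*(o + 4)*(o^2 + o - 2) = (o - 4)*(o - 1)*(o + 4)*(o + 2)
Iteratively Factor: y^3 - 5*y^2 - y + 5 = (y - 1)*(y^2 - 4*y - 5) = (y - 1)*(y + 1)*(y - 5)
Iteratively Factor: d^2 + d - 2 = (d + 2)*(d - 1)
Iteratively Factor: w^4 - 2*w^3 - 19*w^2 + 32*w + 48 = (w - 4)*(w^3 + 2*w^2 - 11*w - 12) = (w - 4)*(w - 3)*(w^2 + 5*w + 4) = (w - 4)*(w - 3)*(w + 4)*(w + 1)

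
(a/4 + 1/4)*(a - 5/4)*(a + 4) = a^3/4 + 15*a^2/16 - 9*a/16 - 5/4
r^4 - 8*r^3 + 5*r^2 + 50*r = r*(r - 5)^2*(r + 2)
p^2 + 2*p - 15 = (p - 3)*(p + 5)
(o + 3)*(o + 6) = o^2 + 9*o + 18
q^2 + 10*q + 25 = (q + 5)^2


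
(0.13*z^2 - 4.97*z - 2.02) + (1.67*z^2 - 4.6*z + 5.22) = 1.8*z^2 - 9.57*z + 3.2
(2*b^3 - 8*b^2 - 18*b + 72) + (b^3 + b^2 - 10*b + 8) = 3*b^3 - 7*b^2 - 28*b + 80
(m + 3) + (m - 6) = 2*m - 3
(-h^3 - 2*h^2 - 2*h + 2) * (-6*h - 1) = 6*h^4 + 13*h^3 + 14*h^2 - 10*h - 2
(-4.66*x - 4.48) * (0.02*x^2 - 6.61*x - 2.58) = -0.0932*x^3 + 30.713*x^2 + 41.6356*x + 11.5584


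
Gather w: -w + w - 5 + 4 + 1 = 0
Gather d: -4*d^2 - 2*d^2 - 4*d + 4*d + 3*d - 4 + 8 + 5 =-6*d^2 + 3*d + 9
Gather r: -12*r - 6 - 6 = -12*r - 12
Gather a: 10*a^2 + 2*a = 10*a^2 + 2*a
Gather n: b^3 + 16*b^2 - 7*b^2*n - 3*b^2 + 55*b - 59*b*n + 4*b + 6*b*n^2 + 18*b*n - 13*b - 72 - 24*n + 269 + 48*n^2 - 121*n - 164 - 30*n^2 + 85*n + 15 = b^3 + 13*b^2 + 46*b + n^2*(6*b + 18) + n*(-7*b^2 - 41*b - 60) + 48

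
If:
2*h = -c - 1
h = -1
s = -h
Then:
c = 1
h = -1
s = 1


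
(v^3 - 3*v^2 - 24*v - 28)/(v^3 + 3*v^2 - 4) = (v - 7)/(v - 1)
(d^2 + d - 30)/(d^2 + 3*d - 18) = (d - 5)/(d - 3)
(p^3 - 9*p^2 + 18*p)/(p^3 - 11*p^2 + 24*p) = (p - 6)/(p - 8)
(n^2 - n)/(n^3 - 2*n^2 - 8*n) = (1 - n)/(-n^2 + 2*n + 8)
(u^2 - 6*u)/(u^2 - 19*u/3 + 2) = 3*u/(3*u - 1)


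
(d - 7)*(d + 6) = d^2 - d - 42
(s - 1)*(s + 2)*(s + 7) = s^3 + 8*s^2 + 5*s - 14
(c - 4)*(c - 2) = c^2 - 6*c + 8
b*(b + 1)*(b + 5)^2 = b^4 + 11*b^3 + 35*b^2 + 25*b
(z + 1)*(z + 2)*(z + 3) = z^3 + 6*z^2 + 11*z + 6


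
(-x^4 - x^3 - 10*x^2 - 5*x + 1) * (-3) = 3*x^4 + 3*x^3 + 30*x^2 + 15*x - 3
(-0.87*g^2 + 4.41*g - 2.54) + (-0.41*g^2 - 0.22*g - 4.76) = -1.28*g^2 + 4.19*g - 7.3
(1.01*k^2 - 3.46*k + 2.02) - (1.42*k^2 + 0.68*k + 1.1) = -0.41*k^2 - 4.14*k + 0.92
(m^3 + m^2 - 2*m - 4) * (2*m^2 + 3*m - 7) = 2*m^5 + 5*m^4 - 8*m^3 - 21*m^2 + 2*m + 28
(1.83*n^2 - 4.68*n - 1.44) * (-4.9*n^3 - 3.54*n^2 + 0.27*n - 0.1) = -8.967*n^5 + 16.4538*n^4 + 24.1173*n^3 + 3.651*n^2 + 0.0791999999999999*n + 0.144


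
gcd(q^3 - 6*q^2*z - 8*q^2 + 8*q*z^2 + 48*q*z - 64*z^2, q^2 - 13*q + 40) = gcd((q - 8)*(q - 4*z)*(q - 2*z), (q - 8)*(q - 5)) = q - 8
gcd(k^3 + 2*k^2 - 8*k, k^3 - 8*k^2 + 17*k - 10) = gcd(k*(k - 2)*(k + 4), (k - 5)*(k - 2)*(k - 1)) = k - 2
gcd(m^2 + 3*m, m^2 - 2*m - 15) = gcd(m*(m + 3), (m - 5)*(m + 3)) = m + 3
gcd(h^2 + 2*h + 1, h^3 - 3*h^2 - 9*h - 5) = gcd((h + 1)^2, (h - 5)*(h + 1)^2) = h^2 + 2*h + 1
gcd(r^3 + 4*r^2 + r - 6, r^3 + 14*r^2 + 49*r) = 1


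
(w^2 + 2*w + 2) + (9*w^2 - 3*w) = 10*w^2 - w + 2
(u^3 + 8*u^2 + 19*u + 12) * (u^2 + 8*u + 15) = u^5 + 16*u^4 + 98*u^3 + 284*u^2 + 381*u + 180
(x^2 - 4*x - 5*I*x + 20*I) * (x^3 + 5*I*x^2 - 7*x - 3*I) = x^5 - 4*x^4 + 18*x^3 - 72*x^2 + 32*I*x^2 - 15*x - 128*I*x + 60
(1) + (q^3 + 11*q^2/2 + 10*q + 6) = q^3 + 11*q^2/2 + 10*q + 7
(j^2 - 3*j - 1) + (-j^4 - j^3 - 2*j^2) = -j^4 - j^3 - j^2 - 3*j - 1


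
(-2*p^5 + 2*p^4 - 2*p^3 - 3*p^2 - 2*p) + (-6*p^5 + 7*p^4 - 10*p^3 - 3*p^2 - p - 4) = -8*p^5 + 9*p^4 - 12*p^3 - 6*p^2 - 3*p - 4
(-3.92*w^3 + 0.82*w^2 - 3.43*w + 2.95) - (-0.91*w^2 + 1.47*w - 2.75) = -3.92*w^3 + 1.73*w^2 - 4.9*w + 5.7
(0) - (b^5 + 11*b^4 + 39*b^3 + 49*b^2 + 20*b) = -b^5 - 11*b^4 - 39*b^3 - 49*b^2 - 20*b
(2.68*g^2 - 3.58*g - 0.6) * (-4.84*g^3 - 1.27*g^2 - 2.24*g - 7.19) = -12.9712*g^5 + 13.9236*g^4 + 1.4474*g^3 - 10.488*g^2 + 27.0842*g + 4.314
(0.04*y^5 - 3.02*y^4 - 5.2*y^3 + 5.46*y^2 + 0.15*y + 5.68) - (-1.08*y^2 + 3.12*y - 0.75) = 0.04*y^5 - 3.02*y^4 - 5.2*y^3 + 6.54*y^2 - 2.97*y + 6.43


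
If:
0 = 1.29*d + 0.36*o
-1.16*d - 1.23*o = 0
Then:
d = 0.00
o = 0.00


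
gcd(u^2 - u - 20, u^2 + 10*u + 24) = u + 4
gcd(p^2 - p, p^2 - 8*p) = p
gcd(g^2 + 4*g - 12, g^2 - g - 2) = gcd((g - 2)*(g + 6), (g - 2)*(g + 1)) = g - 2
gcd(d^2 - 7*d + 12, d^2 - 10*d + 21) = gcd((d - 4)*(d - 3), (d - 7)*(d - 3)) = d - 3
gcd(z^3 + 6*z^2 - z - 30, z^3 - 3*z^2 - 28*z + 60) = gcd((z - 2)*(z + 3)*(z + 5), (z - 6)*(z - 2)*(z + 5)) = z^2 + 3*z - 10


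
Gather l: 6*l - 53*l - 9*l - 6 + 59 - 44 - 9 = -56*l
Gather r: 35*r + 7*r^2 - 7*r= 7*r^2 + 28*r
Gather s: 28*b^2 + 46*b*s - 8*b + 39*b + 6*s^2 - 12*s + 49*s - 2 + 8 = 28*b^2 + 31*b + 6*s^2 + s*(46*b + 37) + 6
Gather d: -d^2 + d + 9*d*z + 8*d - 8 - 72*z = -d^2 + d*(9*z + 9) - 72*z - 8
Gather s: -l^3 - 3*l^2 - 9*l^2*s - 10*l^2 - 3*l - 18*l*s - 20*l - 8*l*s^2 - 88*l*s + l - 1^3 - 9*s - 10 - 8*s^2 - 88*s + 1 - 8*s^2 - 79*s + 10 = -l^3 - 13*l^2 - 22*l + s^2*(-8*l - 16) + s*(-9*l^2 - 106*l - 176)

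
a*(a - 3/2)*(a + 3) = a^3 + 3*a^2/2 - 9*a/2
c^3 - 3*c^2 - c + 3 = (c - 3)*(c - 1)*(c + 1)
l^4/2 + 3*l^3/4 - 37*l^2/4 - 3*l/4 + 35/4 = (l/2 + 1/2)*(l - 7/2)*(l - 1)*(l + 5)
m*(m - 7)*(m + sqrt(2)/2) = m^3 - 7*m^2 + sqrt(2)*m^2/2 - 7*sqrt(2)*m/2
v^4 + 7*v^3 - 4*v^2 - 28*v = v*(v - 2)*(v + 2)*(v + 7)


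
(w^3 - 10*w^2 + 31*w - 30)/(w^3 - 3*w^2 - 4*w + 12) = (w - 5)/(w + 2)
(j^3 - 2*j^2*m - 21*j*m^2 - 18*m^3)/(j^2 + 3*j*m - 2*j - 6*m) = (j^2 - 5*j*m - 6*m^2)/(j - 2)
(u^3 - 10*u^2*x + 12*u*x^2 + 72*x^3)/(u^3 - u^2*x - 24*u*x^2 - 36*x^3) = (u - 6*x)/(u + 3*x)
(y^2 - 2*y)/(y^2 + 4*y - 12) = y/(y + 6)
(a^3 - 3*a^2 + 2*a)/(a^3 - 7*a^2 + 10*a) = (a - 1)/(a - 5)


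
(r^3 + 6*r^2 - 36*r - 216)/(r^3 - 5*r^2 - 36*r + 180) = (r + 6)/(r - 5)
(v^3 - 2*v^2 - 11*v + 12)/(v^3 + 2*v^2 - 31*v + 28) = (v + 3)/(v + 7)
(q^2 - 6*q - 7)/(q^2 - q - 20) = (-q^2 + 6*q + 7)/(-q^2 + q + 20)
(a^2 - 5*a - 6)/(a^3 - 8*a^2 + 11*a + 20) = (a - 6)/(a^2 - 9*a + 20)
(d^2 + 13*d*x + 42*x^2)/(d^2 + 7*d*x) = (d + 6*x)/d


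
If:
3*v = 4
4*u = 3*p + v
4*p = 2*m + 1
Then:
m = 8*u/3 - 25/18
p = 4*u/3 - 4/9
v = 4/3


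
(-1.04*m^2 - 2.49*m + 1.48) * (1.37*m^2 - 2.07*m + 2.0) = -1.4248*m^4 - 1.2585*m^3 + 5.1019*m^2 - 8.0436*m + 2.96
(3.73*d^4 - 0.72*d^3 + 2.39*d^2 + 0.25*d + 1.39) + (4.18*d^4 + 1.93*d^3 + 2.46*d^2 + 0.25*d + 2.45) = 7.91*d^4 + 1.21*d^3 + 4.85*d^2 + 0.5*d + 3.84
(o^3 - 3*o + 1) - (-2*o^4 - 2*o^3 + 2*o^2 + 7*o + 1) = 2*o^4 + 3*o^3 - 2*o^2 - 10*o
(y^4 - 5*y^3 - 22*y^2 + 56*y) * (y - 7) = y^5 - 12*y^4 + 13*y^3 + 210*y^2 - 392*y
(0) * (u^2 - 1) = 0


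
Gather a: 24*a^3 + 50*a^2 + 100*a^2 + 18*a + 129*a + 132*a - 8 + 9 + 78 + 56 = 24*a^3 + 150*a^2 + 279*a + 135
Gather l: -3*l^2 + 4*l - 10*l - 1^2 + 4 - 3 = -3*l^2 - 6*l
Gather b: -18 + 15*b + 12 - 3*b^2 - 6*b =-3*b^2 + 9*b - 6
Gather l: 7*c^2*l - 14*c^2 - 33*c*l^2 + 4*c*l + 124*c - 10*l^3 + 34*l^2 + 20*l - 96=-14*c^2 + 124*c - 10*l^3 + l^2*(34 - 33*c) + l*(7*c^2 + 4*c + 20) - 96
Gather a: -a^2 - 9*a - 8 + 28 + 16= -a^2 - 9*a + 36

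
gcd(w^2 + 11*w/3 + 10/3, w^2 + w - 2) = w + 2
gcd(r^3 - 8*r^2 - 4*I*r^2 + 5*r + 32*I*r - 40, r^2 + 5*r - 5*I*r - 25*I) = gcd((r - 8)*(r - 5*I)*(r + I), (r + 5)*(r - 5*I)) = r - 5*I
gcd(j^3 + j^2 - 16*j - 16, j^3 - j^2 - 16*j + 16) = j^2 - 16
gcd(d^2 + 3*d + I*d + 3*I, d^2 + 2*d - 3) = d + 3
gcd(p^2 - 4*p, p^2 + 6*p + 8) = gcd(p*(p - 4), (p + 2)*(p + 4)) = 1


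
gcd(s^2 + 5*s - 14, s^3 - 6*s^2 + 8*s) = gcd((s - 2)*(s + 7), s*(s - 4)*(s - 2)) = s - 2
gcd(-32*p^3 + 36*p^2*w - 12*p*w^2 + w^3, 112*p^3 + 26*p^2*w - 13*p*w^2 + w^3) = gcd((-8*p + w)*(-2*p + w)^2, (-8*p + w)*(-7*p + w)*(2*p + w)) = 8*p - w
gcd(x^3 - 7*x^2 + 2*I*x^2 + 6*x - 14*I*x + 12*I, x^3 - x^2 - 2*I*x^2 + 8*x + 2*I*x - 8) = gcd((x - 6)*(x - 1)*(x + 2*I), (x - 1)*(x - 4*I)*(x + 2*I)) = x^2 + x*(-1 + 2*I) - 2*I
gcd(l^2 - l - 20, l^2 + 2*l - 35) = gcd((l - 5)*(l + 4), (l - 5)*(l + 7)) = l - 5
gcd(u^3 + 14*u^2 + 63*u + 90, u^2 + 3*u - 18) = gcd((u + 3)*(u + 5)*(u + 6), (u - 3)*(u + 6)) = u + 6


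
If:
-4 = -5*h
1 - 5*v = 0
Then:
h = 4/5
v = 1/5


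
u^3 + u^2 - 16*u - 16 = (u - 4)*(u + 1)*(u + 4)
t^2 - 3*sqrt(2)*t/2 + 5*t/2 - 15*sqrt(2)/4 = (t + 5/2)*(t - 3*sqrt(2)/2)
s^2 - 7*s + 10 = (s - 5)*(s - 2)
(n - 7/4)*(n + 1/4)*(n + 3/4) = n^3 - 3*n^2/4 - 25*n/16 - 21/64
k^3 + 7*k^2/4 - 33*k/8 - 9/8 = (k - 3/2)*(k + 1/4)*(k + 3)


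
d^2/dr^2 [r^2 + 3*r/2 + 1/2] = 2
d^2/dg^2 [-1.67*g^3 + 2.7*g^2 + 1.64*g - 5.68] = 5.4 - 10.02*g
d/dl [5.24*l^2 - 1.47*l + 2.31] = 10.48*l - 1.47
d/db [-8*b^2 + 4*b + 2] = 4 - 16*b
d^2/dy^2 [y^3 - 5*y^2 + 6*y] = 6*y - 10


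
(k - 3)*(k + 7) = k^2 + 4*k - 21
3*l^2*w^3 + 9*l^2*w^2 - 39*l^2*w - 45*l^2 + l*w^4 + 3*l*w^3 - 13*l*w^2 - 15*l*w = (3*l + w)*(w - 3)*(w + 5)*(l*w + l)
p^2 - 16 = (p - 4)*(p + 4)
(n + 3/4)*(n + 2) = n^2 + 11*n/4 + 3/2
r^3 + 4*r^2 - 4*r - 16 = (r - 2)*(r + 2)*(r + 4)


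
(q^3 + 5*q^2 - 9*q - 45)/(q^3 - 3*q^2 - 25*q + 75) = (q + 3)/(q - 5)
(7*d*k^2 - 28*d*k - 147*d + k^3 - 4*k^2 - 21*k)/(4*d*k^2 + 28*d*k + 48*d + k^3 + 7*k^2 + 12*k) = (7*d*k - 49*d + k^2 - 7*k)/(4*d*k + 16*d + k^2 + 4*k)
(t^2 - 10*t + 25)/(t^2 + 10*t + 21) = (t^2 - 10*t + 25)/(t^2 + 10*t + 21)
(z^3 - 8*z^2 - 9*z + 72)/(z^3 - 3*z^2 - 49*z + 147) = (z^2 - 5*z - 24)/(z^2 - 49)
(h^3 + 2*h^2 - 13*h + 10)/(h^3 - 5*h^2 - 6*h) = (-h^3 - 2*h^2 + 13*h - 10)/(h*(-h^2 + 5*h + 6))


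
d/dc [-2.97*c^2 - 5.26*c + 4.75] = -5.94*c - 5.26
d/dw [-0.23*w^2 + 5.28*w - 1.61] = 5.28 - 0.46*w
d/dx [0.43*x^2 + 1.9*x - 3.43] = 0.86*x + 1.9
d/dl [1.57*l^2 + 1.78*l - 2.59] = 3.14*l + 1.78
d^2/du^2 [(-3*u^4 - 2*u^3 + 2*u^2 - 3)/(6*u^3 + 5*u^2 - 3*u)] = 6*(u^6 + 9*u^5 - 207*u^4 - 236*u^3 - 21*u^2 + 45*u - 9)/(u^3*(216*u^6 + 540*u^5 + 126*u^4 - 415*u^3 - 63*u^2 + 135*u - 27))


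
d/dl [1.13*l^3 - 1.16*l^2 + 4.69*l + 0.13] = 3.39*l^2 - 2.32*l + 4.69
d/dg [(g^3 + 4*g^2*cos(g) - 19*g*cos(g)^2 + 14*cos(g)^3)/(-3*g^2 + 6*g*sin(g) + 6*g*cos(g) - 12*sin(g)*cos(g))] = (6*g^2*sin(g) - 2*g^2*cos(g) - g^2 + 4*g*sin(g) - 7*g*sin(2*g) - 12*g + 6*sin(2*g) + 35*cos(g)/2 - 7*cos(2*g)/2 - 7*cos(3*g)/2 - 7/2)/(3*(g - 2*sin(g))^2)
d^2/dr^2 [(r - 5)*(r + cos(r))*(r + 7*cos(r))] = -8*r^2*cos(r) - 32*r*sin(r) + 40*r*cos(r) - 14*r*cos(2*r) + 6*r + 80*sin(r) - 14*sin(2*r) + 16*cos(r) + 70*cos(2*r) - 10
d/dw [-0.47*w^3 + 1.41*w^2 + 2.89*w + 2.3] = -1.41*w^2 + 2.82*w + 2.89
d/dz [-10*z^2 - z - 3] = -20*z - 1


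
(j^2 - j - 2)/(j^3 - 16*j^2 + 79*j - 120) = (j^2 - j - 2)/(j^3 - 16*j^2 + 79*j - 120)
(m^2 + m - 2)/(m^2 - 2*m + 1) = (m + 2)/(m - 1)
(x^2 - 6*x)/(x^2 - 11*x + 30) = x/(x - 5)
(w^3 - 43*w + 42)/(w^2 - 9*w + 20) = (w^3 - 43*w + 42)/(w^2 - 9*w + 20)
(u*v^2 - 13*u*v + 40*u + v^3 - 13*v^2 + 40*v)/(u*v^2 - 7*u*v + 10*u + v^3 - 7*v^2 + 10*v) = (v - 8)/(v - 2)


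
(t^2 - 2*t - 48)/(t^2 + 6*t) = (t - 8)/t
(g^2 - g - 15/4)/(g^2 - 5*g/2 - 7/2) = (-4*g^2 + 4*g + 15)/(2*(-2*g^2 + 5*g + 7))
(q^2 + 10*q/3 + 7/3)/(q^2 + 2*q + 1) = (q + 7/3)/(q + 1)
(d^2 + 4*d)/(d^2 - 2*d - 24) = d/(d - 6)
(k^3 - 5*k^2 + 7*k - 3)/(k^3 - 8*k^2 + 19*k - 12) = (k - 1)/(k - 4)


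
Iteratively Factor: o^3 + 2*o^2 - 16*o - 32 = (o + 4)*(o^2 - 2*o - 8) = (o - 4)*(o + 4)*(o + 2)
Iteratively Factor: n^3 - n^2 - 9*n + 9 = (n + 3)*(n^2 - 4*n + 3) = (n - 1)*(n + 3)*(n - 3)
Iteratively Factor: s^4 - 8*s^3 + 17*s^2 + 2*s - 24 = (s - 2)*(s^3 - 6*s^2 + 5*s + 12) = (s - 2)*(s + 1)*(s^2 - 7*s + 12) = (s - 4)*(s - 2)*(s + 1)*(s - 3)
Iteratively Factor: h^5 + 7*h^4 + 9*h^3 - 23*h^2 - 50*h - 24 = (h + 3)*(h^4 + 4*h^3 - 3*h^2 - 14*h - 8) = (h + 1)*(h + 3)*(h^3 + 3*h^2 - 6*h - 8) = (h - 2)*(h + 1)*(h + 3)*(h^2 + 5*h + 4) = (h - 2)*(h + 1)*(h + 3)*(h + 4)*(h + 1)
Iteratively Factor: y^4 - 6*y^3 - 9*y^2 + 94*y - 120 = (y - 5)*(y^3 - y^2 - 14*y + 24) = (y - 5)*(y + 4)*(y^2 - 5*y + 6) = (y - 5)*(y - 3)*(y + 4)*(y - 2)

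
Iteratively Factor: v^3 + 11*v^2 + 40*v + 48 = (v + 4)*(v^2 + 7*v + 12) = (v + 4)^2*(v + 3)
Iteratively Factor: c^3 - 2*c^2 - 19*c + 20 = (c - 5)*(c^2 + 3*c - 4) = (c - 5)*(c + 4)*(c - 1)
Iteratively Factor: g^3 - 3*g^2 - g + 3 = (g - 3)*(g^2 - 1) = (g - 3)*(g + 1)*(g - 1)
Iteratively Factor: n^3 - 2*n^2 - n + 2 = (n - 2)*(n^2 - 1) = (n - 2)*(n + 1)*(n - 1)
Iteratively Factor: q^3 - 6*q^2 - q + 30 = (q - 3)*(q^2 - 3*q - 10) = (q - 3)*(q + 2)*(q - 5)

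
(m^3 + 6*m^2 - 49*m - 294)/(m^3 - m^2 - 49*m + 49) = (m + 6)/(m - 1)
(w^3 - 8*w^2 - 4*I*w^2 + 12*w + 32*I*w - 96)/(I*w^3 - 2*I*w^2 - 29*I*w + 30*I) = (-I*w^3 + w^2*(-4 + 8*I) + w*(32 - 12*I) + 96*I)/(w^3 - 2*w^2 - 29*w + 30)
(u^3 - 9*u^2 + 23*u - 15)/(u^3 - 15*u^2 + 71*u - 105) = (u - 1)/(u - 7)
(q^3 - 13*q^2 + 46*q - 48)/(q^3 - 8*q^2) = 1 - 5/q + 6/q^2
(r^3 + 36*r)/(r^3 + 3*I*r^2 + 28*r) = (r^2 + 36)/(r^2 + 3*I*r + 28)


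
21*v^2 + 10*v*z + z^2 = (3*v + z)*(7*v + z)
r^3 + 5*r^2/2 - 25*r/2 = r*(r - 5/2)*(r + 5)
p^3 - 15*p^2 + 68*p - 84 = (p - 7)*(p - 6)*(p - 2)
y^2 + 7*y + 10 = (y + 2)*(y + 5)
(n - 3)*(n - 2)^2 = n^3 - 7*n^2 + 16*n - 12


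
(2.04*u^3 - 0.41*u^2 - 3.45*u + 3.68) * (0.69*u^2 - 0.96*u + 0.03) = 1.4076*u^5 - 2.2413*u^4 - 1.9257*u^3 + 5.8389*u^2 - 3.6363*u + 0.1104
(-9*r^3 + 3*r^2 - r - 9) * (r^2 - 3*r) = -9*r^5 + 30*r^4 - 10*r^3 - 6*r^2 + 27*r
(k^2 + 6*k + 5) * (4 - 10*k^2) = -10*k^4 - 60*k^3 - 46*k^2 + 24*k + 20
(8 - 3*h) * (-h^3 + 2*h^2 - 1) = 3*h^4 - 14*h^3 + 16*h^2 + 3*h - 8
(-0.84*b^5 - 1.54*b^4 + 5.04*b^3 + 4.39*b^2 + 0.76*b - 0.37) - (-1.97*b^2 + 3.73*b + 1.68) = -0.84*b^5 - 1.54*b^4 + 5.04*b^3 + 6.36*b^2 - 2.97*b - 2.05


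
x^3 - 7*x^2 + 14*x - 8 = (x - 4)*(x - 2)*(x - 1)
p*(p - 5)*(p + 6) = p^3 + p^2 - 30*p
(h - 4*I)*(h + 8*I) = h^2 + 4*I*h + 32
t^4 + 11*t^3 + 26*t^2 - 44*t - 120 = (t - 2)*(t + 2)*(t + 5)*(t + 6)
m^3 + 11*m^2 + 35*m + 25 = (m + 1)*(m + 5)^2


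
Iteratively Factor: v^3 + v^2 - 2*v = (v + 2)*(v^2 - v) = (v - 1)*(v + 2)*(v)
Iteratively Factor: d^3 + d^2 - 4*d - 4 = (d - 2)*(d^2 + 3*d + 2) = (d - 2)*(d + 1)*(d + 2)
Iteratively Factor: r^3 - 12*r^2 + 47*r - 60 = (r - 3)*(r^2 - 9*r + 20) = (r - 4)*(r - 3)*(r - 5)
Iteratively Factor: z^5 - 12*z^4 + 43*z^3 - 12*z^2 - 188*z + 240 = (z - 4)*(z^4 - 8*z^3 + 11*z^2 + 32*z - 60) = (z - 5)*(z - 4)*(z^3 - 3*z^2 - 4*z + 12) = (z - 5)*(z - 4)*(z - 3)*(z^2 - 4) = (z - 5)*(z - 4)*(z - 3)*(z + 2)*(z - 2)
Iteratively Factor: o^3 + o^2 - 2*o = (o + 2)*(o^2 - o) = o*(o + 2)*(o - 1)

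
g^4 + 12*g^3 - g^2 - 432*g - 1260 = (g - 6)*(g + 5)*(g + 6)*(g + 7)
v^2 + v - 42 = (v - 6)*(v + 7)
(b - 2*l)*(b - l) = b^2 - 3*b*l + 2*l^2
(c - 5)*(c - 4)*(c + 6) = c^3 - 3*c^2 - 34*c + 120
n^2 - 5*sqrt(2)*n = n*(n - 5*sqrt(2))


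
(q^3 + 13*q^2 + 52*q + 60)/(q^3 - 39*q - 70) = (q + 6)/(q - 7)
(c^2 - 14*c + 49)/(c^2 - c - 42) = (c - 7)/(c + 6)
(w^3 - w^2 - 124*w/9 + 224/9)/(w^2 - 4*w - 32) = (w^2 - 5*w + 56/9)/(w - 8)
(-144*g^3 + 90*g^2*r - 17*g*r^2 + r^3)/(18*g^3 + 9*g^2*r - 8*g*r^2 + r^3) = (-8*g + r)/(g + r)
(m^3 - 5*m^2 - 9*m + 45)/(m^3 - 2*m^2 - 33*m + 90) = (m + 3)/(m + 6)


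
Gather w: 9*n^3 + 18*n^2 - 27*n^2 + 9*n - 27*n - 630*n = 9*n^3 - 9*n^2 - 648*n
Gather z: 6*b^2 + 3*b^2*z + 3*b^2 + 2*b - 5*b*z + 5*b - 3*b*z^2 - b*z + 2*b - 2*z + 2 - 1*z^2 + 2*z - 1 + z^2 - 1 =9*b^2 - 3*b*z^2 + 9*b + z*(3*b^2 - 6*b)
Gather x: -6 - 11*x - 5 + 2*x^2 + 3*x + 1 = 2*x^2 - 8*x - 10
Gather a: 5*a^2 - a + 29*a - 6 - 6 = 5*a^2 + 28*a - 12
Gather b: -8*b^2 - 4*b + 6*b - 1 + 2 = -8*b^2 + 2*b + 1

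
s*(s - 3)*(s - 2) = s^3 - 5*s^2 + 6*s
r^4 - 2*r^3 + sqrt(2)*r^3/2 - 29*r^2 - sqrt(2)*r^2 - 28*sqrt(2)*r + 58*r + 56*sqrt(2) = (r - 2)*(r - 4*sqrt(2))*(r + sqrt(2))*(r + 7*sqrt(2)/2)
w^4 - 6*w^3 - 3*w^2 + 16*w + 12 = (w - 6)*(w - 2)*(w + 1)^2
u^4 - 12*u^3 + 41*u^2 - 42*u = u*(u - 7)*(u - 3)*(u - 2)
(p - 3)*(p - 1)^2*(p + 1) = p^4 - 4*p^3 + 2*p^2 + 4*p - 3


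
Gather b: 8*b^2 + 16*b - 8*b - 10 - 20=8*b^2 + 8*b - 30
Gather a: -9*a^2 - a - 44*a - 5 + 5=-9*a^2 - 45*a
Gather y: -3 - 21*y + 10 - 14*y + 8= 15 - 35*y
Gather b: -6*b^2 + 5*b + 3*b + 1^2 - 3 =-6*b^2 + 8*b - 2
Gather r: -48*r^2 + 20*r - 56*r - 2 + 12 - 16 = -48*r^2 - 36*r - 6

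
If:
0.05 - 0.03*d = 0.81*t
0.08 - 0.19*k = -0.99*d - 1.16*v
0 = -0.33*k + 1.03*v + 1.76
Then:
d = 0.942760942760943 - 0.572696663605755*v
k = 3.12121212121212*v + 5.33333333333333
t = 0.0212109875409539*v + 0.0268113231076194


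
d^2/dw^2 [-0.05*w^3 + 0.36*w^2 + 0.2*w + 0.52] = 0.72 - 0.3*w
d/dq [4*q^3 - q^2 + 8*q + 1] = 12*q^2 - 2*q + 8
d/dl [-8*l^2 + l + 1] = 1 - 16*l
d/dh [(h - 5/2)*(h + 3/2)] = 2*h - 1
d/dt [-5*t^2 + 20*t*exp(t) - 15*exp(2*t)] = 20*t*exp(t) - 10*t - 30*exp(2*t) + 20*exp(t)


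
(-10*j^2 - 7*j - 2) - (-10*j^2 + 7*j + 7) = -14*j - 9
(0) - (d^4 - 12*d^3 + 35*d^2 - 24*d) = -d^4 + 12*d^3 - 35*d^2 + 24*d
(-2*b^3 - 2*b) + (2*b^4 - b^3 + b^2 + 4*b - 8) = 2*b^4 - 3*b^3 + b^2 + 2*b - 8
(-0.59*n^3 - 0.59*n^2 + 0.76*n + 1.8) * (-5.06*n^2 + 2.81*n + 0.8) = 2.9854*n^5 + 1.3275*n^4 - 5.9755*n^3 - 7.4444*n^2 + 5.666*n + 1.44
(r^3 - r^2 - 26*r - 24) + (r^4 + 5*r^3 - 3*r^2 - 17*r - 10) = r^4 + 6*r^3 - 4*r^2 - 43*r - 34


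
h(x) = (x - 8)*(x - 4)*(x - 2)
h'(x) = (x - 8)*(x - 4) + (x - 8)*(x - 2) + (x - 4)*(x - 2)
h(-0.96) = -131.55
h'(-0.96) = 85.64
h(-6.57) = -1319.82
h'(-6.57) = 369.45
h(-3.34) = -444.48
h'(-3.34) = 182.99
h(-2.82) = -355.68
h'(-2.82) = 158.82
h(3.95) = 0.39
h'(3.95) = -7.79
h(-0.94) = -129.84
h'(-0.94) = 84.97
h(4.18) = -1.50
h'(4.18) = -8.62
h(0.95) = -22.58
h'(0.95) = 32.11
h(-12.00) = -4480.00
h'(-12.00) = 824.00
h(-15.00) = -7429.00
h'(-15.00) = 1151.00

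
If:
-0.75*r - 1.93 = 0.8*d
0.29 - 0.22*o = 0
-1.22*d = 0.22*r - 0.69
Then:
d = 1.27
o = 1.32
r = -3.93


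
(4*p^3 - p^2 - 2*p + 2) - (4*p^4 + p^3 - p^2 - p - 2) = -4*p^4 + 3*p^3 - p + 4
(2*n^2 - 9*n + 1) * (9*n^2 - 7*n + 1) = 18*n^4 - 95*n^3 + 74*n^2 - 16*n + 1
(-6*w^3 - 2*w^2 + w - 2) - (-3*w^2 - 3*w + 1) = -6*w^3 + w^2 + 4*w - 3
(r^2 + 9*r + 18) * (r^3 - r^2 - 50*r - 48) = r^5 + 8*r^4 - 41*r^3 - 516*r^2 - 1332*r - 864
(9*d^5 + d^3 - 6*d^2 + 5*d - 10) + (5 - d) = 9*d^5 + d^3 - 6*d^2 + 4*d - 5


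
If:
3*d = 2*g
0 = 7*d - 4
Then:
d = 4/7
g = 6/7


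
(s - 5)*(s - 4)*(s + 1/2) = s^3 - 17*s^2/2 + 31*s/2 + 10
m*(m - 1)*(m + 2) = m^3 + m^2 - 2*m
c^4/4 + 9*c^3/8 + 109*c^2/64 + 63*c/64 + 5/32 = (c/4 + 1/2)*(c + 1/4)*(c + 1)*(c + 5/4)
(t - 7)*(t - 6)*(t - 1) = t^3 - 14*t^2 + 55*t - 42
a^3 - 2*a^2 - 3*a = a*(a - 3)*(a + 1)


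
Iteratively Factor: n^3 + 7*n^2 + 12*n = (n + 3)*(n^2 + 4*n) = n*(n + 3)*(n + 4)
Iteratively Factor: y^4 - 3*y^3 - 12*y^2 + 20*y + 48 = (y - 4)*(y^3 + y^2 - 8*y - 12) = (y - 4)*(y - 3)*(y^2 + 4*y + 4) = (y - 4)*(y - 3)*(y + 2)*(y + 2)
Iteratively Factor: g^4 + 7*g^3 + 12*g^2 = (g + 4)*(g^3 + 3*g^2) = g*(g + 4)*(g^2 + 3*g) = g*(g + 3)*(g + 4)*(g)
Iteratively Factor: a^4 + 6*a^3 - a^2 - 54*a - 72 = (a - 3)*(a^3 + 9*a^2 + 26*a + 24) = (a - 3)*(a + 2)*(a^2 + 7*a + 12) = (a - 3)*(a + 2)*(a + 4)*(a + 3)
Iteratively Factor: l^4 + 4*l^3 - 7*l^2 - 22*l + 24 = (l - 2)*(l^3 + 6*l^2 + 5*l - 12) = (l - 2)*(l + 3)*(l^2 + 3*l - 4) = (l - 2)*(l - 1)*(l + 3)*(l + 4)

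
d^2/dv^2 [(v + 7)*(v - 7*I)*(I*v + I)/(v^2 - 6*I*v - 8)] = (v^3*(16 + 42*I) + v^2*(342 + 384*I) + v*(2688 - 1044*I) - 1176 - 4352*I)/(v^6 - 18*I*v^5 - 132*v^4 + 504*I*v^3 + 1056*v^2 - 1152*I*v - 512)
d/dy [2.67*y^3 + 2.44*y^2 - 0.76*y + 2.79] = 8.01*y^2 + 4.88*y - 0.76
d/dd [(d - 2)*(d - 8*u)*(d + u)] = 3*d^2 - 14*d*u - 4*d - 8*u^2 + 14*u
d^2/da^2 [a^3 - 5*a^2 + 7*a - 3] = 6*a - 10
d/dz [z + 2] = 1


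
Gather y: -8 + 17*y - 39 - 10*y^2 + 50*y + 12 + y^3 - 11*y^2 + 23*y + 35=y^3 - 21*y^2 + 90*y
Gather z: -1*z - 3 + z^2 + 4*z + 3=z^2 + 3*z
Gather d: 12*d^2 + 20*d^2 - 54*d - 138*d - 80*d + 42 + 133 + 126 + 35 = 32*d^2 - 272*d + 336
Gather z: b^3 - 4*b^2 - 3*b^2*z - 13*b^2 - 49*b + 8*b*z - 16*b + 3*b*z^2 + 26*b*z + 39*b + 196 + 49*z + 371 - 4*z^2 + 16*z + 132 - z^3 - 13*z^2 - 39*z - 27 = b^3 - 17*b^2 - 26*b - z^3 + z^2*(3*b - 17) + z*(-3*b^2 + 34*b + 26) + 672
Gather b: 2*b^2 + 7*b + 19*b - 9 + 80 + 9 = 2*b^2 + 26*b + 80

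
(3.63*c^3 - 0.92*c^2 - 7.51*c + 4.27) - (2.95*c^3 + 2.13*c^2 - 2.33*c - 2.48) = 0.68*c^3 - 3.05*c^2 - 5.18*c + 6.75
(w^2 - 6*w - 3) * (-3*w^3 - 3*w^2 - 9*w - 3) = -3*w^5 + 15*w^4 + 18*w^3 + 60*w^2 + 45*w + 9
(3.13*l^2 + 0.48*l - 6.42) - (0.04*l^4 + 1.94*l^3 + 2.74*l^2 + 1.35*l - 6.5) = -0.04*l^4 - 1.94*l^3 + 0.39*l^2 - 0.87*l + 0.0800000000000001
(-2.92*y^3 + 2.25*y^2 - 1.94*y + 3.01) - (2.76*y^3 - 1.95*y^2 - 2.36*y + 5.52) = -5.68*y^3 + 4.2*y^2 + 0.42*y - 2.51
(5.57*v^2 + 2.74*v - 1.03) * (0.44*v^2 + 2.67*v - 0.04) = 2.4508*v^4 + 16.0775*v^3 + 6.6398*v^2 - 2.8597*v + 0.0412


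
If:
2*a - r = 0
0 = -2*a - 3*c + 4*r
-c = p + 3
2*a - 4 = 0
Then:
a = 2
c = 4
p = -7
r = 4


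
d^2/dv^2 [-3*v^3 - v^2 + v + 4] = -18*v - 2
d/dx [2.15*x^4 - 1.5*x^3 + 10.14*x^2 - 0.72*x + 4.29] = 8.6*x^3 - 4.5*x^2 + 20.28*x - 0.72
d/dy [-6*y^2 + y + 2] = 1 - 12*y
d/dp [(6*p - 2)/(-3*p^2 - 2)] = 6*(3*p^2 - 2*p - 2)/(9*p^4 + 12*p^2 + 4)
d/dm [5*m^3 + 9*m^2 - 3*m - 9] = 15*m^2 + 18*m - 3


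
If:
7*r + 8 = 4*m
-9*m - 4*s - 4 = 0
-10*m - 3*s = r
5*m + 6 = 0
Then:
No Solution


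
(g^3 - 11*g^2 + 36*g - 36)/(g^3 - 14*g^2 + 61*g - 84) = (g^2 - 8*g + 12)/(g^2 - 11*g + 28)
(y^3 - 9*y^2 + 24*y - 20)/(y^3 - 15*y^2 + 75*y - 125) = (y^2 - 4*y + 4)/(y^2 - 10*y + 25)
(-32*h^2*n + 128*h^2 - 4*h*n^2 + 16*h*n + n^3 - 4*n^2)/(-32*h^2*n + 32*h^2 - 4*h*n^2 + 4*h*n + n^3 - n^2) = (n - 4)/(n - 1)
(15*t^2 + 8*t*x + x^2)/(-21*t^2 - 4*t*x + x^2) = (5*t + x)/(-7*t + x)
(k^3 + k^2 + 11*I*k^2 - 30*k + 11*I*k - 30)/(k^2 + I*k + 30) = (k^2 + k*(1 + 5*I) + 5*I)/(k - 5*I)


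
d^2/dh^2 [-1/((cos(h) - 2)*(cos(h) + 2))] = 2*(2*sin(h)^4 - 9*sin(h)^2 + 3)/((cos(h) - 2)^3*(cos(h) + 2)^3)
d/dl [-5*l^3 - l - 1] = -15*l^2 - 1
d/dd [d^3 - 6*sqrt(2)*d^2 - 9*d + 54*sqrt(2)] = 3*d^2 - 12*sqrt(2)*d - 9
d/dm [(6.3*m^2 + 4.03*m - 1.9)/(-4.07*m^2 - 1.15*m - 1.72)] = (9.1571*m^2 - 37.138*m - 9.1166)/(16.5649*m^4 + 9.361*m^3 + 15.3233*m^2 + 3.956*m + 2.9584)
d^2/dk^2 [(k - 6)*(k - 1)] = 2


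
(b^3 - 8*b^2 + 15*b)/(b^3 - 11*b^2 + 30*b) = (b - 3)/(b - 6)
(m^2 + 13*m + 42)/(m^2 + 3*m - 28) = (m + 6)/(m - 4)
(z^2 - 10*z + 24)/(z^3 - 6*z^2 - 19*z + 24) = (z^2 - 10*z + 24)/(z^3 - 6*z^2 - 19*z + 24)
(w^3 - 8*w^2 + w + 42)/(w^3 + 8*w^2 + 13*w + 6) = (w^3 - 8*w^2 + w + 42)/(w^3 + 8*w^2 + 13*w + 6)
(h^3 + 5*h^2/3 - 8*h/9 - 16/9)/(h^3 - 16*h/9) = (3*h^2 + h - 4)/(h*(3*h - 4))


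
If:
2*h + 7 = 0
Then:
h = -7/2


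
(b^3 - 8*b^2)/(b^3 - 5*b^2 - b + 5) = b^2*(b - 8)/(b^3 - 5*b^2 - b + 5)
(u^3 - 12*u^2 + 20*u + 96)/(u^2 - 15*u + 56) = (u^2 - 4*u - 12)/(u - 7)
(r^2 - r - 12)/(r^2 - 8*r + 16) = (r + 3)/(r - 4)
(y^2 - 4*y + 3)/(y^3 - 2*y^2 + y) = (y - 3)/(y*(y - 1))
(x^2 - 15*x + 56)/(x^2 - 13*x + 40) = (x - 7)/(x - 5)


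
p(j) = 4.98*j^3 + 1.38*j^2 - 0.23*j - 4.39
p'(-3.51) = 174.14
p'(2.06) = 68.85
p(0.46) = -3.72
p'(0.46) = 4.20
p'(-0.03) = -0.30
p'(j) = 14.94*j^2 + 2.76*j - 0.23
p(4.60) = 508.49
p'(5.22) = 421.27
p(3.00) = 141.80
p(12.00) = 8797.01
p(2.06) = 44.53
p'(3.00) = 142.51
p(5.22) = 740.35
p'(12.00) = 2184.25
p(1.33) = 9.46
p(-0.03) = -4.38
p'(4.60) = 328.60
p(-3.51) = -201.93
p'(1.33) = 29.87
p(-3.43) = -188.33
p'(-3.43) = 166.07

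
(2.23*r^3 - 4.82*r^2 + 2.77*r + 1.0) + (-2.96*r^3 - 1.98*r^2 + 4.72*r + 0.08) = -0.73*r^3 - 6.8*r^2 + 7.49*r + 1.08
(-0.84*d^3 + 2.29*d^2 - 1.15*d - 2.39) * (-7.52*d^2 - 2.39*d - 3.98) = 6.3168*d^5 - 15.2132*d^4 + 6.5181*d^3 + 11.6071*d^2 + 10.2891*d + 9.5122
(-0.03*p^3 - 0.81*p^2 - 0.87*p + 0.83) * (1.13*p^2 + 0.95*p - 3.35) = -0.0339*p^5 - 0.9438*p^4 - 1.6521*p^3 + 2.8249*p^2 + 3.703*p - 2.7805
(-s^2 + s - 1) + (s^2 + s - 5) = 2*s - 6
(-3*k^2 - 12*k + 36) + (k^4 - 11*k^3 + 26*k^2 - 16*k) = k^4 - 11*k^3 + 23*k^2 - 28*k + 36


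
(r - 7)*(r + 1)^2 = r^3 - 5*r^2 - 13*r - 7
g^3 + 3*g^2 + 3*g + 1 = (g + 1)^3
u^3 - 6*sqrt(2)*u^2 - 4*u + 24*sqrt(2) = (u - 2)*(u + 2)*(u - 6*sqrt(2))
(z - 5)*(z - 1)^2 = z^3 - 7*z^2 + 11*z - 5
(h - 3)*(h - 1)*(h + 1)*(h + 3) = h^4 - 10*h^2 + 9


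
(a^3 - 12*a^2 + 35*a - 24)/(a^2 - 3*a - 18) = (-a^3 + 12*a^2 - 35*a + 24)/(-a^2 + 3*a + 18)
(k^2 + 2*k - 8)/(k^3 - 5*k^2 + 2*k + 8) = (k + 4)/(k^2 - 3*k - 4)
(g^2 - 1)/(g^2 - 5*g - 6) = (g - 1)/(g - 6)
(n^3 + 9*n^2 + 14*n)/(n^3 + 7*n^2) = (n + 2)/n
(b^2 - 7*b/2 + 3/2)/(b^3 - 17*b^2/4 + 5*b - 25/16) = 8*(b - 3)/(8*b^2 - 30*b + 25)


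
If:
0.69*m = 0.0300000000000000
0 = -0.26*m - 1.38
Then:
No Solution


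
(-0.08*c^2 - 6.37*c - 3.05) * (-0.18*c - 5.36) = 0.0144*c^3 + 1.5754*c^2 + 34.6922*c + 16.348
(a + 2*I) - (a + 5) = -5 + 2*I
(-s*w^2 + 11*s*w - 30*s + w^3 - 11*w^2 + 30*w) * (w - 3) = -s*w^3 + 14*s*w^2 - 63*s*w + 90*s + w^4 - 14*w^3 + 63*w^2 - 90*w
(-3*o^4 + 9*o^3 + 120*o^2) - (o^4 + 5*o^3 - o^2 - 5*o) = -4*o^4 + 4*o^3 + 121*o^2 + 5*o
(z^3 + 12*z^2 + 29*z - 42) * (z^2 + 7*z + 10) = z^5 + 19*z^4 + 123*z^3 + 281*z^2 - 4*z - 420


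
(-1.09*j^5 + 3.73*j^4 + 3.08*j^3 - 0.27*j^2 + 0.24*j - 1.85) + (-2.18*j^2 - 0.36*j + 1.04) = -1.09*j^5 + 3.73*j^4 + 3.08*j^3 - 2.45*j^2 - 0.12*j - 0.81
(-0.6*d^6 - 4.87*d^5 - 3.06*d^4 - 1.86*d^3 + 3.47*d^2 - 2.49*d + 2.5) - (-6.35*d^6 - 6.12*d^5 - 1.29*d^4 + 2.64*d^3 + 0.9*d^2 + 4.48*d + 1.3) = 5.75*d^6 + 1.25*d^5 - 1.77*d^4 - 4.5*d^3 + 2.57*d^2 - 6.97*d + 1.2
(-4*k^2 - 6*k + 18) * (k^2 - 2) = -4*k^4 - 6*k^3 + 26*k^2 + 12*k - 36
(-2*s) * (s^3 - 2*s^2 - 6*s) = -2*s^4 + 4*s^3 + 12*s^2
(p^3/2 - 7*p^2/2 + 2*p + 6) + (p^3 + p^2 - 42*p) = 3*p^3/2 - 5*p^2/2 - 40*p + 6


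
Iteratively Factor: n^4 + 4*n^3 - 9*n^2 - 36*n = (n + 3)*(n^3 + n^2 - 12*n) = (n + 3)*(n + 4)*(n^2 - 3*n) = n*(n + 3)*(n + 4)*(n - 3)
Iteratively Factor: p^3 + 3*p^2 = (p)*(p^2 + 3*p) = p*(p + 3)*(p)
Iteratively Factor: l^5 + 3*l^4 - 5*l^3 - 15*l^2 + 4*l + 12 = (l - 1)*(l^4 + 4*l^3 - l^2 - 16*l - 12) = (l - 1)*(l + 2)*(l^3 + 2*l^2 - 5*l - 6) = (l - 1)*(l + 2)*(l + 3)*(l^2 - l - 2) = (l - 1)*(l + 1)*(l + 2)*(l + 3)*(l - 2)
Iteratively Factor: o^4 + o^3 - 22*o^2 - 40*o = (o)*(o^3 + o^2 - 22*o - 40) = o*(o + 2)*(o^2 - o - 20) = o*(o + 2)*(o + 4)*(o - 5)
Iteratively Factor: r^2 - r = (r)*(r - 1)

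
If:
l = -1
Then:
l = -1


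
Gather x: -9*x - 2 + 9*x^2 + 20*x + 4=9*x^2 + 11*x + 2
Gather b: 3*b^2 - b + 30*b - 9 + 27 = 3*b^2 + 29*b + 18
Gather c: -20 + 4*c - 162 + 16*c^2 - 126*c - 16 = 16*c^2 - 122*c - 198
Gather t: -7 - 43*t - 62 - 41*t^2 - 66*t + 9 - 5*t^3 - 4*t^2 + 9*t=-5*t^3 - 45*t^2 - 100*t - 60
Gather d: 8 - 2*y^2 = 8 - 2*y^2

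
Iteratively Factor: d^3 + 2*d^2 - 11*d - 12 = (d + 1)*(d^2 + d - 12) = (d + 1)*(d + 4)*(d - 3)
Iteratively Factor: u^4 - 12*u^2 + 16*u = (u - 2)*(u^3 + 2*u^2 - 8*u) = (u - 2)^2*(u^2 + 4*u) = (u - 2)^2*(u + 4)*(u)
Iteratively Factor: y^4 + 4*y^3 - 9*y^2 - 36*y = (y)*(y^3 + 4*y^2 - 9*y - 36) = y*(y - 3)*(y^2 + 7*y + 12) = y*(y - 3)*(y + 3)*(y + 4)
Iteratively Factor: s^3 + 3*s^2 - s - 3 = (s - 1)*(s^2 + 4*s + 3) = (s - 1)*(s + 1)*(s + 3)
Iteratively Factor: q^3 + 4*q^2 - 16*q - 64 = (q + 4)*(q^2 - 16) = (q - 4)*(q + 4)*(q + 4)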